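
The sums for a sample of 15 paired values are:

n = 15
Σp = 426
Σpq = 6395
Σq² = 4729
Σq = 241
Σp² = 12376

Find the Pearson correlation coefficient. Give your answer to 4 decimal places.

-0.9214

r = (nΣpq − ΣpΣq) / √[(nΣp² − (Σp)²)(nΣq² − (Σq)²)]
Numerator: 15×6395 − 426×241 = -6741
Denominator: √[(185640 − 181476)(70935 − 58081)] = √[4164 × 12854] = 7316.0137
r = -6741 / 7316.0137 ≈ -0.9214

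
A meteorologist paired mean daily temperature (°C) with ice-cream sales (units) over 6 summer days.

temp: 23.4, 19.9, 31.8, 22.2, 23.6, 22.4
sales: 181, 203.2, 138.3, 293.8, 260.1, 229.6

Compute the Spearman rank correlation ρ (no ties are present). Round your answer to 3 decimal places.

Rank temp: 4, 1, 6, 2, 5, 3
Rank sales: 2, 3, 1, 6, 5, 4
d = rank(temp) − rank(sales): 2, -2, 5, -4, 0, -1; Σd² = 50
ρ = 1 − 6Σd² / [n(n²−1)] = 1 − 6×50 / (6×35) = 1 − 300/210 ≈ -0.429

-0.429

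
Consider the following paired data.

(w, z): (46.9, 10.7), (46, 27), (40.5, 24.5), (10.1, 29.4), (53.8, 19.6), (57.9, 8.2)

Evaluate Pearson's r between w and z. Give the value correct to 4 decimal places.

-0.6922

n = 6, Σw = 255.2, Σz = 119.4, Σw² = 12304.72, Σz² = 2759.5, Σwz = 4562.28
nΣwz − ΣwΣz = 27373.68 − 30470.88 = -3097.2
nΣw² − (Σw)² = 73828.32 − 65127.04 = 8701.28; nΣz² − (Σz)² = 16557 − 14256.36 = 2300.64
r = -3097.2 / √(8701.28 × 2300.64) = -3097.2 / 4474.2053 ≈ -0.6922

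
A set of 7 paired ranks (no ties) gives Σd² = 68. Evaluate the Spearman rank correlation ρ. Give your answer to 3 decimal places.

ρ = 1 − 6Σd² / [n(n²−1)] = 1 − 6×68 / (7×48)
  = 1 − 408/336 = 1 − 1.2143 ≈ -0.214

-0.214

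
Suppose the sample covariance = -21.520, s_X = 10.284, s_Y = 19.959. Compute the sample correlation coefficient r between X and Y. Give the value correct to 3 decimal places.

-0.105

r = Cov(X,Y) / (s_X · s_Y) = -21.520 / (10.284 × 19.959)
  = -21.520 / 205.2584 ≈ -0.105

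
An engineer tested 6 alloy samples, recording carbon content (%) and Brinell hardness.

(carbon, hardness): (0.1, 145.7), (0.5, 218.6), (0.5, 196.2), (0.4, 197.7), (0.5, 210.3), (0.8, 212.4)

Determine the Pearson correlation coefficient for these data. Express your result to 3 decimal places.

n = 6, Σx = 2.8, Σy = 1180.9, Σx² = 1.56, Σy² = 235934.03, Σxy = 576.12
nΣxy − ΣxΣy = 3456.72 − 3306.52 = 150.2
nΣx² − (Σx)² = 9.36 − 7.84 = 1.52; nΣy² − (Σy)² = 1415604.18 − 1394524.81 = 21079.37
r = 150.2 / √(1.52 × 21079.37) = 150.2 / 178.9990 ≈ 0.839

0.839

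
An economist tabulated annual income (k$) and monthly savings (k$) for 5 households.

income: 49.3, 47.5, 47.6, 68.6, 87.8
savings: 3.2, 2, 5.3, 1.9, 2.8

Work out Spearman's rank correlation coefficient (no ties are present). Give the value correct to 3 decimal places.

Rank income: 3, 1, 2, 4, 5
Rank savings: 4, 2, 5, 1, 3
d = rank(income) − rank(savings): -1, -1, -3, 3, 2; Σd² = 24
ρ = 1 − 6Σd² / [n(n²−1)] = 1 − 6×24 / (5×24) = 1 − 144/120 ≈ -0.200

-0.200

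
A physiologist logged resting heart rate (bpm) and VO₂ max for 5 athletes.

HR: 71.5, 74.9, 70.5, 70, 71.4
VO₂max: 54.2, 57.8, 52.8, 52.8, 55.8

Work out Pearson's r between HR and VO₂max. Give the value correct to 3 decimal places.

n = 5, Σx = 358.3, Σy = 273.4, Σx² = 25690.47, Σy² = 14967.8, Σxy = 19607.04
nΣxy − ΣxΣy = 98035.2 − 97959.22 = 75.98
nΣx² − (Σx)² = 128452.35 − 128378.89 = 73.46; nΣy² − (Σy)² = 74839 − 74747.56 = 91.44
r = 75.98 / √(73.46 × 91.44) = 75.98 / 81.9584 ≈ 0.927

0.927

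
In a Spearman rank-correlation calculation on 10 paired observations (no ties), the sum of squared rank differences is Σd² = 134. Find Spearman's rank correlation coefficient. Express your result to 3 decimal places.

ρ = 1 − 6Σd² / [n(n²−1)] = 1 − 6×134 / (10×99)
  = 1 − 804/990 = 1 − 0.8121 ≈ 0.188

0.188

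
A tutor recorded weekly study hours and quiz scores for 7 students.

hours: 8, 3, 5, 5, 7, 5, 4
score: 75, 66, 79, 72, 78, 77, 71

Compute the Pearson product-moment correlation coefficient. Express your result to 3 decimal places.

n = 7, Σx = 37, Σy = 518, Σx² = 213, Σy² = 38460, Σxy = 2768
nΣxy − ΣxΣy = 19376 − 19166 = 210
nΣx² − (Σx)² = 1491 − 1369 = 122; nΣy² − (Σy)² = 269220 − 268324 = 896
r = 210 / √(122 × 896) = 210 / 330.6237 ≈ 0.635

0.635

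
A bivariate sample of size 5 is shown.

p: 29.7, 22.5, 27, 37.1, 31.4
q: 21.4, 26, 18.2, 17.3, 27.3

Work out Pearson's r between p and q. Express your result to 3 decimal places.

n = 5, Σp = 147.7, Σq = 110.2, Σp² = 4479.71, Σq² = 2509.78, Σpq = 3211.03
nΣpq − ΣpΣq = 16055.15 − 16276.54 = -221.39
nΣp² − (Σp)² = 22398.55 − 21815.29 = 583.26; nΣq² − (Σq)² = 12548.9 − 12144.04 = 404.86
r = -221.39 / √(583.26 × 404.86) = -221.39 / 485.9410 ≈ -0.456

-0.456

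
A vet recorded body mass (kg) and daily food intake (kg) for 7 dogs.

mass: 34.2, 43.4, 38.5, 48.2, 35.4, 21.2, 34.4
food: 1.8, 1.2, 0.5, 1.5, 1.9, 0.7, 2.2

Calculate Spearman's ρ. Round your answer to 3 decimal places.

Rank mass: 2, 6, 5, 7, 4, 1, 3
Rank food: 5, 3, 1, 4, 6, 2, 7
d = rank(mass) − rank(food): -3, 3, 4, 3, -2, -1, -4; Σd² = 64
ρ = 1 − 6Σd² / [n(n²−1)] = 1 − 6×64 / (7×48) = 1 − 384/336 ≈ -0.143

-0.143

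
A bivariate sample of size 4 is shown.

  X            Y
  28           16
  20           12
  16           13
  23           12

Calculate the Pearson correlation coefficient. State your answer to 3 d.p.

n = 4, ΣX = 87, ΣY = 53, ΣX² = 1969, ΣY² = 713, ΣXY = 1172
nΣXY − ΣXΣY = 4688 − 4611 = 77
nΣX² − (ΣX)² = 7876 − 7569 = 307; nΣY² − (ΣY)² = 2852 − 2809 = 43
r = 77 / √(307 × 43) = 77 / 114.8956 ≈ 0.670

0.670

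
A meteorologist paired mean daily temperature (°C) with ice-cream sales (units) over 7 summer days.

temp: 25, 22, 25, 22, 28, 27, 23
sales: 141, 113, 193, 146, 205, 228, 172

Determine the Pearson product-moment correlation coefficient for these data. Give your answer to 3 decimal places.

0.807

n = 7, Σx = 172, Σy = 1198, Σx² = 4260, Σy² = 214808, Σxy = 29900
nΣxy − ΣxΣy = 209300 − 206056 = 3244
nΣx² − (Σx)² = 29820 − 29584 = 236; nΣy² − (Σy)² = 1503656 − 1435204 = 68452
r = 3244 / √(236 × 68452) = 3244 / 4019.2875 ≈ 0.807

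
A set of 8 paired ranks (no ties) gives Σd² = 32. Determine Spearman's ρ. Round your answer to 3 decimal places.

ρ = 1 − 6Σd² / [n(n²−1)] = 1 − 6×32 / (8×63)
  = 1 − 192/504 = 1 − 0.3810 ≈ 0.619

0.619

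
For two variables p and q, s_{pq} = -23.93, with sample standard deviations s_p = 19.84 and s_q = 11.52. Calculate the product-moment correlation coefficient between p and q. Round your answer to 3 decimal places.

r = Cov(p,q) / (s_p · s_q) = -23.93 / (19.84 × 11.52)
  = -23.93 / 228.5568 ≈ -0.105

-0.105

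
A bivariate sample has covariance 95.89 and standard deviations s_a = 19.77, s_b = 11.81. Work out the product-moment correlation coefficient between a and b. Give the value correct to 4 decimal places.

0.4107

r = Cov(a,b) / (s_a · s_b) = 95.89 / (19.77 × 11.81)
  = 95.89 / 233.4837 ≈ 0.4107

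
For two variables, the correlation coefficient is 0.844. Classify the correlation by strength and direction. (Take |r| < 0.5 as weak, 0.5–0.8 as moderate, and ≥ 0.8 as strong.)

r = 0.844 > 0 so the relationship is positive.
|r| = 0.844, which falls in the strong range.

strong positive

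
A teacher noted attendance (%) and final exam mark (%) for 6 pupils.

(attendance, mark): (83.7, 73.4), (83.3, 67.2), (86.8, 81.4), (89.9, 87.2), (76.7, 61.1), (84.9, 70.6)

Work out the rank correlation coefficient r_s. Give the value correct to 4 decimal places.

Rank attendance: 3, 2, 5, 6, 1, 4
Rank mark: 4, 2, 5, 6, 1, 3
d = rank(attendance) − rank(mark): -1, 0, 0, 0, 0, 1; Σd² = 2
ρ = 1 − 6Σd² / [n(n²−1)] = 1 − 6×2 / (6×35) = 1 − 12/210 ≈ 0.9429

0.9429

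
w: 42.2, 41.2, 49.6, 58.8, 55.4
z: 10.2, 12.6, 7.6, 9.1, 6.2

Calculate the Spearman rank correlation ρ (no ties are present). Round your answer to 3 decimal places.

-0.700

Rank w: 2, 1, 3, 5, 4
Rank z: 4, 5, 2, 3, 1
d = rank(w) − rank(z): -2, -4, 1, 2, 3; Σd² = 34
ρ = 1 − 6Σd² / [n(n²−1)] = 1 − 6×34 / (5×24) = 1 − 204/120 ≈ -0.700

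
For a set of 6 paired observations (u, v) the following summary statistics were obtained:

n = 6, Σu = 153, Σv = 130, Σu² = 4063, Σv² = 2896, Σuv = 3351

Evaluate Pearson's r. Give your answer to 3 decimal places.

r = (nΣuv − ΣuΣv) / √[(nΣu² − (Σu)²)(nΣv² − (Σv)²)]
Numerator: 6×3351 − 153×130 = 216
Denominator: √[(24378 − 23409)(17376 − 16900)] = √[969 × 476] = 679.1495
r = 216 / 679.1495 ≈ 0.318

0.318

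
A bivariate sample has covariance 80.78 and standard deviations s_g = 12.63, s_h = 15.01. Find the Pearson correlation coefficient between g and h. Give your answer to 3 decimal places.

r = Cov(g,h) / (s_g · s_h) = 80.78 / (12.63 × 15.01)
  = 80.78 / 189.5763 ≈ 0.426

0.426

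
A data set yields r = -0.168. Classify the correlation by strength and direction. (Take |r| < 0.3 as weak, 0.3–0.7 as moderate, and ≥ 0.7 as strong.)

r = -0.168 < 0 so the relationship is negative.
|r| = 0.168, which falls in the weak range.

weak negative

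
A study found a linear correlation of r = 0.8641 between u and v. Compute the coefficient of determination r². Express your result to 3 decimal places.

0.747

r² = (0.8641)² = 0.747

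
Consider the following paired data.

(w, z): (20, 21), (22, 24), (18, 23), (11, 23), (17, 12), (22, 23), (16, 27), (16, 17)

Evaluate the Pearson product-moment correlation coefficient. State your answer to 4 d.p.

n = 8, Σw = 142, Σz = 170, Σw² = 2614, Σz² = 3766, Σwz = 3029
nΣwz − ΣwΣz = 24232 − 24140 = 92
nΣw² − (Σw)² = 20912 − 20164 = 748; nΣz² − (Σz)² = 30128 − 28900 = 1228
r = 92 / √(748 × 1228) = 92 / 958.4070 ≈ 0.0960

0.0960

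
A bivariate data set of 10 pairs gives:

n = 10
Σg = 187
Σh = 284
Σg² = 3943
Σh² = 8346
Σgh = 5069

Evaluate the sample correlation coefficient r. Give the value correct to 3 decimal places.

r = (nΣgh − ΣgΣh) / √[(nΣg² − (Σg)²)(nΣh² − (Σh)²)]
Numerator: 10×5069 − 187×284 = -2418
Denominator: √[(39430 − 34969)(83460 − 80656)] = √[4461 × 2804] = 3536.7561
r = -2418 / 3536.7561 ≈ -0.684

-0.684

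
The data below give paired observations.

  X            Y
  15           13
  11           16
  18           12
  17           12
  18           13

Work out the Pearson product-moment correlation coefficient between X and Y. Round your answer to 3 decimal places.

-0.918

n = 5, ΣX = 79, ΣY = 66, ΣX² = 1283, ΣY² = 882, ΣXY = 1025
nΣXY − ΣXΣY = 5125 − 5214 = -89
nΣX² − (ΣX)² = 6415 − 6241 = 174; nΣY² − (ΣY)² = 4410 − 4356 = 54
r = -89 / √(174 × 54) = -89 / 96.9330 ≈ -0.918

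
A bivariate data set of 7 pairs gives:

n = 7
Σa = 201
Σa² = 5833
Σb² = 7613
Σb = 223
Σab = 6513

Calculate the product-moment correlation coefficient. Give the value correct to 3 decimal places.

0.621

r = (nΣab − ΣaΣb) / √[(nΣa² − (Σa)²)(nΣb² − (Σb)²)]
Numerator: 7×6513 − 201×223 = 768
Denominator: √[(40831 − 40401)(53291 − 49729)] = √[430 × 3562] = 1237.6025
r = 768 / 1237.6025 ≈ 0.621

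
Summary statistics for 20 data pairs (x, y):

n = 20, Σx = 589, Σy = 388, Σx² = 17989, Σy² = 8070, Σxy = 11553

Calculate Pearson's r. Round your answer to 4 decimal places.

0.2140

r = (nΣxy − ΣxΣy) / √[(nΣx² − (Σx)²)(nΣy² − (Σy)²)]
Numerator: 20×11553 − 589×388 = 2528
Denominator: √[(359780 − 346921)(161400 − 150544)] = √[12859 × 10856] = 11815.1303
r = 2528 / 11815.1303 ≈ 0.2140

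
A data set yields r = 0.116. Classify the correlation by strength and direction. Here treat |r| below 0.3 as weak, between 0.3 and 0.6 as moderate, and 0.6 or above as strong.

r = 0.116 > 0 so the relationship is positive.
|r| = 0.116, which falls in the weak range.

weak positive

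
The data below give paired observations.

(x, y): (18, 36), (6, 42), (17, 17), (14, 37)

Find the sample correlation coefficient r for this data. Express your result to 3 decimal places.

n = 4, Σx = 55, Σy = 132, Σx² = 845, Σy² = 4718, Σxy = 1707
nΣxy − ΣxΣy = 6828 − 7260 = -432
nΣx² − (Σx)² = 3380 − 3025 = 355; nΣy² − (Σy)² = 18872 − 17424 = 1448
r = -432 / √(355 × 1448) = -432 / 716.9658 ≈ -0.603

-0.603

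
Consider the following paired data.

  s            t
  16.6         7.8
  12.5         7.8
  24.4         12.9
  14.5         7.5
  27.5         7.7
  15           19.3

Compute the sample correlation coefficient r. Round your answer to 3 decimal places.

n = 6, Σs = 110.5, Σt = 63, Σs² = 2218.67, Σt² = 776.12, Σst = 1151.74
nΣst − ΣsΣt = 6910.44 − 6961.5 = -51.06
nΣs² − (Σs)² = 13312.02 − 12210.25 = 1101.77; nΣt² − (Σt)² = 4656.72 − 3969 = 687.72
r = -51.06 / √(1101.77 × 687.72) = -51.06 / 870.4650 ≈ -0.059

-0.059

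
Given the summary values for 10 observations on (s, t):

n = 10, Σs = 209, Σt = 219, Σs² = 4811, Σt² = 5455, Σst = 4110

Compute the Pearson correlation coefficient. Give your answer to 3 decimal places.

-0.865

r = (nΣst − ΣsΣt) / √[(nΣs² − (Σs)²)(nΣt² − (Σt)²)]
Numerator: 10×4110 − 209×219 = -4671
Denominator: √[(48110 − 43681)(54550 − 47961)] = √[4429 × 6589] = 5402.0997
r = -4671 / 5402.0997 ≈ -0.865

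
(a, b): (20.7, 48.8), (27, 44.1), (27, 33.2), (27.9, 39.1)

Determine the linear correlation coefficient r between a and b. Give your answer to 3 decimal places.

n = 4, Σa = 102.6, Σb = 165.2, Σa² = 2664.9, Σb² = 6957.3, Σab = 4188.15
nΣab − ΣaΣb = 16752.6 − 16949.52 = -196.92
nΣa² − (Σa)² = 10659.6 − 10526.76 = 132.84; nΣb² − (Σb)² = 27829.2 − 27291.04 = 538.16
r = -196.92 / √(132.84 × 538.16) = -196.92 / 267.3746 ≈ -0.736

-0.736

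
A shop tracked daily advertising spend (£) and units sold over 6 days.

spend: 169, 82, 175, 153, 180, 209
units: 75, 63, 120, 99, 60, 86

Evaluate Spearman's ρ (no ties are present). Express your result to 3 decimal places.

Rank spend: 3, 1, 4, 2, 5, 6
Rank units: 3, 2, 6, 5, 1, 4
d = rank(spend) − rank(units): 0, -1, -2, -3, 4, 2; Σd² = 34
ρ = 1 − 6Σd² / [n(n²−1)] = 1 − 6×34 / (6×35) = 1 − 204/210 ≈ 0.029

0.029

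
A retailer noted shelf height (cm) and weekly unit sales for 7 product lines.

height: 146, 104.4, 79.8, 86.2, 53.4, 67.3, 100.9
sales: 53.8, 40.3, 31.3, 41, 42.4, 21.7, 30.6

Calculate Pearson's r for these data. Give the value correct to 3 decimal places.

0.593

n = 7, Σx = 638, Σy = 261.1, Σx² = 63575.5, Σy² = 10384.23, Σxy = 24906.17
nΣxy − ΣxΣy = 174343.19 − 166581.8 = 7761.39
nΣx² − (Σx)² = 445028.5 − 407044 = 37984.5; nΣy² − (Σy)² = 72689.61 − 68173.21 = 4516.4
r = 7761.39 / √(37984.5 × 4516.4) = 7761.39 / 13097.8317 ≈ 0.593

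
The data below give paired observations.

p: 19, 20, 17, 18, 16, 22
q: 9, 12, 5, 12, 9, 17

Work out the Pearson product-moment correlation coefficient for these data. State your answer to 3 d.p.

n = 6, Σp = 112, Σq = 64, Σp² = 2114, Σq² = 764, Σpq = 1230
nΣpq − ΣpΣq = 7380 − 7168 = 212
nΣp² − (Σp)² = 12684 − 12544 = 140; nΣq² − (Σq)² = 4584 − 4096 = 488
r = 212 / √(140 × 488) = 212 / 261.3809 ≈ 0.811

0.811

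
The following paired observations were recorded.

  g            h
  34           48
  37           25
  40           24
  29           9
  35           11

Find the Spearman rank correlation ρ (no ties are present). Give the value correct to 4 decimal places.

Rank g: 2, 4, 5, 1, 3
Rank h: 5, 4, 3, 1, 2
d = rank(g) − rank(h): -3, 0, 2, 0, 1; Σd² = 14
ρ = 1 − 6Σd² / [n(n²−1)] = 1 − 6×14 / (5×24) = 1 − 84/120 ≈ 0.3000

0.3000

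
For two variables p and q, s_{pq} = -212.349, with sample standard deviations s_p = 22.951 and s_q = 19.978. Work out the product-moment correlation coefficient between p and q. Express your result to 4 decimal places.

-0.4631

r = Cov(p,q) / (s_p · s_q) = -212.349 / (22.951 × 19.978)
  = -212.349 / 458.5151 ≈ -0.4631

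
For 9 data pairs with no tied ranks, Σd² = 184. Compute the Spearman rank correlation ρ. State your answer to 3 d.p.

-0.533

ρ = 1 − 6Σd² / [n(n²−1)] = 1 − 6×184 / (9×80)
  = 1 − 1104/720 = 1 − 1.5333 ≈ -0.533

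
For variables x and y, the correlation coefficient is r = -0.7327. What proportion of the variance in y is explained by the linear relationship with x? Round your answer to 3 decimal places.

0.537

r² = (-0.7327)² = 0.537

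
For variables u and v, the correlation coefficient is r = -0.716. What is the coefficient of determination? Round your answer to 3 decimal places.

r² = (-0.716)² = 0.513

0.513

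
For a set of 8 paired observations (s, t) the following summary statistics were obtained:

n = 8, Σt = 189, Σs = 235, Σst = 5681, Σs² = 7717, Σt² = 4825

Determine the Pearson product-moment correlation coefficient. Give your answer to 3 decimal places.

0.239

r = (nΣst − ΣsΣt) / √[(nΣs² − (Σs)²)(nΣt² − (Σt)²)]
Numerator: 8×5681 − 235×189 = 1033
Denominator: √[(61736 − 55225)(38600 − 35721)] = √[6511 × 2879] = 4329.5691
r = 1033 / 4329.5691 ≈ 0.239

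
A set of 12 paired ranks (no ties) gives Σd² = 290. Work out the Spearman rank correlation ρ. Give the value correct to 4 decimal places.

ρ = 1 − 6Σd² / [n(n²−1)] = 1 − 6×290 / (12×143)
  = 1 − 1740/1716 = 1 − 1.01399 ≈ -0.0140

-0.0140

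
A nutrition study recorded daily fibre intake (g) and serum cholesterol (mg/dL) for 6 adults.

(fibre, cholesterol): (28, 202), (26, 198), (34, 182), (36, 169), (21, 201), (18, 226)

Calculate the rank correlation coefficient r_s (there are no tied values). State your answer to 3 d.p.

Rank fibre: 4, 3, 5, 6, 2, 1
Rank cholesterol: 5, 3, 2, 1, 4, 6
d = rank(fibre) − rank(cholesterol): -1, 0, 3, 5, -2, -5; Σd² = 64
ρ = 1 − 6Σd² / [n(n²−1)] = 1 − 6×64 / (6×35) = 1 − 384/210 ≈ -0.829

-0.829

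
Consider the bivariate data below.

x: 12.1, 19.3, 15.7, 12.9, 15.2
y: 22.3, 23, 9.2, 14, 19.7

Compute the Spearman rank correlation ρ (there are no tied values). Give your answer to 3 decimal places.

0.100

Rank x: 1, 5, 4, 2, 3
Rank y: 4, 5, 1, 2, 3
d = rank(x) − rank(y): -3, 0, 3, 0, 0; Σd² = 18
ρ = 1 − 6Σd² / [n(n²−1)] = 1 − 6×18 / (5×24) = 1 − 108/120 ≈ 0.100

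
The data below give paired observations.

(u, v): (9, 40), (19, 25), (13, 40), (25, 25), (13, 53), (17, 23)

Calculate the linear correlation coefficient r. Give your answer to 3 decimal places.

-0.702

n = 6, Σu = 96, Σv = 206, Σu² = 1694, Σv² = 7788, Σuv = 3060
nΣuv − ΣuΣv = 18360 − 19776 = -1416
nΣu² − (Σu)² = 10164 − 9216 = 948; nΣv² − (Σv)² = 46728 − 42436 = 4292
r = -1416 / √(948 × 4292) = -1416 / 2017.1306 ≈ -0.702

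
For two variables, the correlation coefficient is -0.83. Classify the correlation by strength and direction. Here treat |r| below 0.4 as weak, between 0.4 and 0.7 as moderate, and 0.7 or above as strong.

strong negative

r = -0.83 < 0 so the relationship is negative.
|r| = 0.83, which falls in the strong range.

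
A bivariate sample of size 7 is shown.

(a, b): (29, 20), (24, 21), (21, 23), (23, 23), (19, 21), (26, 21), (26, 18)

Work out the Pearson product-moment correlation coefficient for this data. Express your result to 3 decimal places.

n = 7, Σa = 168, Σb = 147, Σa² = 4100, Σb² = 3105, Σab = 3509
nΣab − ΣaΣb = 24563 − 24696 = -133
nΣa² − (Σa)² = 28700 − 28224 = 476; nΣb² − (Σb)² = 21735 − 21609 = 126
r = -133 / √(476 × 126) = -133 / 244.9000 ≈ -0.543

-0.543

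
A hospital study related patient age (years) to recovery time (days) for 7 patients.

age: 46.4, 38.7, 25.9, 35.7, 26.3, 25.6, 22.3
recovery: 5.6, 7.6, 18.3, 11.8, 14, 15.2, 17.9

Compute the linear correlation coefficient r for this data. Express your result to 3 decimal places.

-0.953

n = 7, Σx = 220.9, Σy = 90.4, Σx² = 7440.29, Σy² = 1310.7, Σxy = 2605.68
nΣxy − ΣxΣy = 18239.76 − 19969.36 = -1729.6
nΣx² − (Σx)² = 52082.03 − 48796.81 = 3285.22; nΣy² − (Σy)² = 9174.9 − 8172.16 = 1002.74
r = -1729.6 / √(3285.22 × 1002.74) = -1729.6 / 1814.9990 ≈ -0.953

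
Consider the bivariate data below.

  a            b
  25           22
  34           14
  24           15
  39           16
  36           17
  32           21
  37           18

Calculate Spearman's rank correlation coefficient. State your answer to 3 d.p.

-0.107

Rank a: 2, 4, 1, 7, 5, 3, 6
Rank b: 7, 1, 2, 3, 4, 6, 5
d = rank(a) − rank(b): -5, 3, -1, 4, 1, -3, 1; Σd² = 62
ρ = 1 − 6Σd² / [n(n²−1)] = 1 − 6×62 / (7×48) = 1 − 372/336 ≈ -0.107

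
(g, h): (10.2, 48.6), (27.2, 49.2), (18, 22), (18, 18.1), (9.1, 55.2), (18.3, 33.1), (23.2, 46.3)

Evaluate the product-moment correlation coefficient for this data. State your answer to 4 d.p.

n = 7, Σg = 124, Σh = 272.5, Σg² = 2447.82, Σh² = 11880.55, Σgh = 4737.97
nΣgh − ΣgΣh = 33165.79 − 33790 = -624.21
nΣg² − (Σg)² = 17134.74 − 15376 = 1758.74; nΣh² − (Σh)² = 83163.85 − 74256.25 = 8907.6
r = -624.21 / √(1758.74 × 8907.6) = -624.21 / 3958.0491 ≈ -0.1577

-0.1577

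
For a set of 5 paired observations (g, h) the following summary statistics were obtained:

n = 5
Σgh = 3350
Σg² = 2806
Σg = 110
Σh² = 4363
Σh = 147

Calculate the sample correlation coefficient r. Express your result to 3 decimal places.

r = (nΣgh − ΣgΣh) / √[(nΣg² − (Σg)²)(nΣh² − (Σh)²)]
Numerator: 5×3350 − 110×147 = 580
Denominator: √[(14030 − 12100)(21815 − 21609)] = √[1930 × 206] = 630.5395
r = 580 / 630.5395 ≈ 0.920

0.920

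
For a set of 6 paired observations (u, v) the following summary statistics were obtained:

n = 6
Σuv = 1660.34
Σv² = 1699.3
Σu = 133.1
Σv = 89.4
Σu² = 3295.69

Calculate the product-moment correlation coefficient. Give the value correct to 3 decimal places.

-0.910

r = (nΣuv − ΣuΣv) / √[(nΣu² − (Σu)²)(nΣv² − (Σv)²)]
Numerator: 6×1660.34 − 133.1×89.4 = -1937.1
Denominator: √[(19774.14 − 17715.61)(10195.8 − 7992.36)] = √[2058.53 × 2203.44] = 2129.7529
r = -1937.1 / 2129.7529 ≈ -0.910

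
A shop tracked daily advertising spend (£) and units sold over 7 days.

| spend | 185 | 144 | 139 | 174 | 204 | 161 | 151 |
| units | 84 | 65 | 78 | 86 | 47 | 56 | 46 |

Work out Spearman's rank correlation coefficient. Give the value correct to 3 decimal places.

0.036

Rank spend: 6, 2, 1, 5, 7, 4, 3
Rank units: 6, 4, 5, 7, 2, 3, 1
d = rank(spend) − rank(units): 0, -2, -4, -2, 5, 1, 2; Σd² = 54
ρ = 1 − 6Σd² / [n(n²−1)] = 1 − 6×54 / (7×48) = 1 − 324/336 ≈ 0.036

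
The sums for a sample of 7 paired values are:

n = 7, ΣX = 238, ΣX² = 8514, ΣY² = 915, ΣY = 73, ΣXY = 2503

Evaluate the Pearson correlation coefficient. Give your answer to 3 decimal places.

0.082

r = (nΣXY − ΣXΣY) / √[(nΣX² − (ΣX)²)(nΣY² − (ΣY)²)]
Numerator: 7×2503 − 238×73 = 147
Denominator: √[(59598 − 56644)(6405 − 5329)] = √[2954 × 1076] = 1782.8359
r = 147 / 1782.8359 ≈ 0.082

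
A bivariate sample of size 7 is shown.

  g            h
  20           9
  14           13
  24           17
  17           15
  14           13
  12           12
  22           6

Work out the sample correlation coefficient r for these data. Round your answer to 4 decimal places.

-0.1057

n = 7, Σg = 123, Σh = 85, Σg² = 2285, Σh² = 1113, Σgh = 1483
nΣgh − ΣgΣh = 10381 − 10455 = -74
nΣg² − (Σg)² = 15995 − 15129 = 866; nΣh² − (Σh)² = 7791 − 7225 = 566
r = -74 / √(866 × 566) = -74 / 700.1114 ≈ -0.1057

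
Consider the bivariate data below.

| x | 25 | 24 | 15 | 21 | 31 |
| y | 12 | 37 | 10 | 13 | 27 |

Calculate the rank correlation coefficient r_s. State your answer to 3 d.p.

0.500

Rank x: 4, 3, 1, 2, 5
Rank y: 2, 5, 1, 3, 4
d = rank(x) − rank(y): 2, -2, 0, -1, 1; Σd² = 10
ρ = 1 − 6Σd² / [n(n²−1)] = 1 − 6×10 / (5×24) = 1 − 60/120 ≈ 0.500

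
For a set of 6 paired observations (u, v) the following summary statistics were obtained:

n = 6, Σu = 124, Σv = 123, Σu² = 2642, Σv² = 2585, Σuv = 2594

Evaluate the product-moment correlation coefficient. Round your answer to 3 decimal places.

r = (nΣuv − ΣuΣv) / √[(nΣu² − (Σu)²)(nΣv² − (Σv)²)]
Numerator: 6×2594 − 124×123 = 312
Denominator: √[(15852 − 15376)(15510 − 15129)] = √[476 × 381] = 425.8591
r = 312 / 425.8591 ≈ 0.733

0.733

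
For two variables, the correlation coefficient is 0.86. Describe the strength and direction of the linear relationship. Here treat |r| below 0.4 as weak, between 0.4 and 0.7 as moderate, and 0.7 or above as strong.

r = 0.86 > 0 so the relationship is positive.
|r| = 0.86, which falls in the strong range.

strong positive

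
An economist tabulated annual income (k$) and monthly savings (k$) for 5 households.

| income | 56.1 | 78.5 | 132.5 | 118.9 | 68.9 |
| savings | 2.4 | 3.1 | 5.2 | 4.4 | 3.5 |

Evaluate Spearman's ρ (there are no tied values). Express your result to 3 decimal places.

0.900

Rank income: 1, 3, 5, 4, 2
Rank savings: 1, 2, 5, 4, 3
d = rank(income) − rank(savings): 0, 1, 0, 0, -1; Σd² = 2
ρ = 1 − 6Σd² / [n(n²−1)] = 1 − 6×2 / (5×24) = 1 − 12/120 ≈ 0.900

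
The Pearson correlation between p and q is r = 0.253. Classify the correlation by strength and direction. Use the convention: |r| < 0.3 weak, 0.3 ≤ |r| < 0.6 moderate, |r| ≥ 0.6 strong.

r = 0.253 > 0 so the relationship is positive.
|r| = 0.253, which falls in the weak range.

weak positive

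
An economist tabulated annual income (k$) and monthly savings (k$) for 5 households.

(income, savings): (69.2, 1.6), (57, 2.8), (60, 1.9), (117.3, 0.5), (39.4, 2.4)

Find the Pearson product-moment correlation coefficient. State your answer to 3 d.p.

-0.907

n = 5, Σx = 342.9, Σy = 9.2, Σx² = 26949.29, Σy² = 20.02, Σxy = 537.53
nΣxy − ΣxΣy = 2687.65 − 3154.68 = -467.03
nΣx² − (Σx)² = 134746.45 − 117580.41 = 17166.04; nΣy² − (Σy)² = 100.1 − 84.64 = 15.46
r = -467.03 / √(17166.04 × 15.46) = -467.03 / 515.1572 ≈ -0.907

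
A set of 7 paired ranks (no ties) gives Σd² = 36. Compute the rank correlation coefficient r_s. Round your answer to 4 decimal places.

0.3571

ρ = 1 − 6Σd² / [n(n²−1)] = 1 − 6×36 / (7×48)
  = 1 − 216/336 = 1 − 0.64286 ≈ 0.3571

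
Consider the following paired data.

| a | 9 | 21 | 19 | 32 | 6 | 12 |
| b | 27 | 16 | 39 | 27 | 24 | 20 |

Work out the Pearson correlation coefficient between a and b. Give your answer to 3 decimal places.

0.116

n = 6, Σa = 99, Σb = 153, Σa² = 2087, Σb² = 4211, Σab = 2568
nΣab − ΣaΣb = 15408 − 15147 = 261
nΣa² − (Σa)² = 12522 − 9801 = 2721; nΣb² − (Σb)² = 25266 − 23409 = 1857
r = 261 / √(2721 × 1857) = 261 / 2247.8650 ≈ 0.116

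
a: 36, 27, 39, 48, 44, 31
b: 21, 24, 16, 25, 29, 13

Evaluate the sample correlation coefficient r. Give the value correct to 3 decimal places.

n = 6, Σa = 225, Σb = 128, Σa² = 8747, Σb² = 2908, Σab = 4907
nΣab − ΣaΣb = 29442 − 28800 = 642
nΣa² − (Σa)² = 52482 − 50625 = 1857; nΣb² − (Σb)² = 17448 − 16384 = 1064
r = 642 / √(1857 × 1064) = 642 / 1405.6486 ≈ 0.457

0.457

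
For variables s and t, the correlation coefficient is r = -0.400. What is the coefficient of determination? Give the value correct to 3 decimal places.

0.160

r² = (-0.400)² = 0.160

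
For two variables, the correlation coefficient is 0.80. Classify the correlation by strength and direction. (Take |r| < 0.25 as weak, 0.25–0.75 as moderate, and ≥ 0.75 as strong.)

strong positive

r = 0.80 > 0 so the relationship is positive.
|r| = 0.80, which falls in the strong range.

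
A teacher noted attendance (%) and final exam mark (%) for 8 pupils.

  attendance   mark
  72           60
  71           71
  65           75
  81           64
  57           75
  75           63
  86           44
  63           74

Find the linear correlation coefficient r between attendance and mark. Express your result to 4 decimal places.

n = 8, Σx = 570, Σy = 526, Σx² = 41250, Σy² = 35368, Σxy = 36866
nΣxy − ΣxΣy = 294928 − 299820 = -4892
nΣx² − (Σx)² = 330000 − 324900 = 5100; nΣy² − (Σy)² = 282944 − 276676 = 6268
r = -4892 / √(5100 × 6268) = -4892 / 5653.9190 ≈ -0.8652

-0.8652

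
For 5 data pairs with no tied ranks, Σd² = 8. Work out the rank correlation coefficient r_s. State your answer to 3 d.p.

ρ = 1 − 6Σd² / [n(n²−1)] = 1 − 6×8 / (5×24)
  = 1 − 48/120 = 1 − 0.4000 ≈ 0.600

0.600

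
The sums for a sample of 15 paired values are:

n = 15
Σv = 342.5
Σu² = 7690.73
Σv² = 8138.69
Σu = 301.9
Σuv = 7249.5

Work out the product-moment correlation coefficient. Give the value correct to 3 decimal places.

r = (nΣuv − ΣuΣv) / √[(nΣu² − (Σu)²)(nΣv² − (Σv)²)]
Numerator: 15×7249.5 − 301.9×342.5 = 5341.75
Denominator: √[(115360.95 − 91143.61)(122080.35 − 117306.25)] = √[24217.34 × 4774.1] = 10752.4882
r = 5341.75 / 10752.4882 ≈ 0.497

0.497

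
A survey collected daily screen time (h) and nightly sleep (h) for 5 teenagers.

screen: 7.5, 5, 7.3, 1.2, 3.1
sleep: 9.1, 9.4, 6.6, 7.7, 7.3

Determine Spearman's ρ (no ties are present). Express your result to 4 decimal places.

Rank screen: 5, 3, 4, 1, 2
Rank sleep: 4, 5, 1, 3, 2
d = rank(screen) − rank(sleep): 1, -2, 3, -2, 0; Σd² = 18
ρ = 1 − 6Σd² / [n(n²−1)] = 1 − 6×18 / (5×24) = 1 − 108/120 ≈ 0.1000

0.1000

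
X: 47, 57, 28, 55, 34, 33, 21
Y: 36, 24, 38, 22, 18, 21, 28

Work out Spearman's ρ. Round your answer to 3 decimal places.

-0.250

Rank X: 5, 7, 2, 6, 4, 3, 1
Rank Y: 6, 4, 7, 3, 1, 2, 5
d = rank(X) − rank(Y): -1, 3, -5, 3, 3, 1, -4; Σd² = 70
ρ = 1 − 6Σd² / [n(n²−1)] = 1 − 6×70 / (7×48) = 1 − 420/336 ≈ -0.250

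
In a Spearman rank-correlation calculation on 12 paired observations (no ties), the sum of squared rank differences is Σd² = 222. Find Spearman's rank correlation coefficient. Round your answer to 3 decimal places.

0.224

ρ = 1 − 6Σd² / [n(n²−1)] = 1 − 6×222 / (12×143)
  = 1 − 1332/1716 = 1 − 0.7762 ≈ 0.224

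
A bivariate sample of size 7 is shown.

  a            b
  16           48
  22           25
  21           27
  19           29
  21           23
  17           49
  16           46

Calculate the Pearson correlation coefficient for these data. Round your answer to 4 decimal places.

n = 7, Σa = 132, Σb = 247, Σa² = 2528, Σb² = 9545, Σab = 4488
nΣab − ΣaΣb = 31416 − 32604 = -1188
nΣa² − (Σa)² = 17696 − 17424 = 272; nΣb² − (Σb)² = 66815 − 61009 = 5806
r = -1188 / √(272 × 5806) = -1188 / 1256.6750 ≈ -0.9454

-0.9454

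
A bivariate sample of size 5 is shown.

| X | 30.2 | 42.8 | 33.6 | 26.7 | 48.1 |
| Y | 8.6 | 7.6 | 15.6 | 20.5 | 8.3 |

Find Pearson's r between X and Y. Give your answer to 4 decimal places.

n = 5, ΣX = 181.4, ΣY = 60.6, ΣX² = 6899.34, ΣY² = 864.22, ΣXY = 2055.74
nΣXY − ΣXΣY = 10278.7 − 10992.84 = -714.14
nΣX² − (ΣX)² = 34496.7 − 32905.96 = 1590.74; nΣY² − (ΣY)² = 4321.1 − 3672.36 = 648.74
r = -714.14 / √(1590.74 × 648.74) = -714.14 / 1015.8625 ≈ -0.7030

-0.7030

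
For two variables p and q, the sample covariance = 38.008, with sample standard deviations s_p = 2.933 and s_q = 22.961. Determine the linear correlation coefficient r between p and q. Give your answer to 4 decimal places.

0.5644

r = Cov(p,q) / (s_p · s_q) = 38.008 / (2.933 × 22.961)
  = 38.008 / 67.3446 ≈ 0.5644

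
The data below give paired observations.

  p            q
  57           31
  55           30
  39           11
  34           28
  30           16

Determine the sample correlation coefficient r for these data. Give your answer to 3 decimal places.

n = 5, Σp = 215, Σq = 116, Σp² = 9851, Σq² = 3022, Σpq = 5278
nΣpq − ΣpΣq = 26390 − 24940 = 1450
nΣp² − (Σp)² = 49255 − 46225 = 3030; nΣq² − (Σq)² = 15110 − 13456 = 1654
r = 1450 / √(3030 × 1654) = 1450 / 2238.6648 ≈ 0.648

0.648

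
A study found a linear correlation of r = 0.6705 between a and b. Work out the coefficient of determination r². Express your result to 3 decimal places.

0.450

r² = (0.6705)² = 0.450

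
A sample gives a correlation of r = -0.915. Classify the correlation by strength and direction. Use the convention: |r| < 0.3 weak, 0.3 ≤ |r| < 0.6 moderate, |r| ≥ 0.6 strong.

r = -0.915 < 0 so the relationship is negative.
|r| = 0.915, which falls in the strong range.

strong negative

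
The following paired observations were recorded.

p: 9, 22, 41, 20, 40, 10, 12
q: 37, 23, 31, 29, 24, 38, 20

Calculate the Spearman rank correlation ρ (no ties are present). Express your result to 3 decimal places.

Rank p: 1, 5, 7, 4, 6, 2, 3
Rank q: 6, 2, 5, 4, 3, 7, 1
d = rank(p) − rank(q): -5, 3, 2, 0, 3, -5, 2; Σd² = 76
ρ = 1 − 6Σd² / [n(n²−1)] = 1 − 6×76 / (7×48) = 1 − 456/336 ≈ -0.357

-0.357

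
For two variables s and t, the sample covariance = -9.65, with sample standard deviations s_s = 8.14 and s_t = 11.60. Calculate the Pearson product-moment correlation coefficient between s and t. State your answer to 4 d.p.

-0.1022

r = Cov(s,t) / (s_s · s_t) = -9.65 / (8.14 × 11.60)
  = -9.65 / 94.4240 ≈ -0.1022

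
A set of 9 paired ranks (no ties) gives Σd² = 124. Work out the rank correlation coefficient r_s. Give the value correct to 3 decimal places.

-0.033

ρ = 1 − 6Σd² / [n(n²−1)] = 1 − 6×124 / (9×80)
  = 1 − 744/720 = 1 − 1.0333 ≈ -0.033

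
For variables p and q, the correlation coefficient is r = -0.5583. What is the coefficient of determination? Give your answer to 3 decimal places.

r² = (-0.5583)² = 0.312

0.312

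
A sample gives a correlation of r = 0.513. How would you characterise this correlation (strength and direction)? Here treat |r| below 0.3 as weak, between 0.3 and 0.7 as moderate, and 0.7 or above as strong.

r = 0.513 > 0 so the relationship is positive.
|r| = 0.513, which falls in the moderate range.

moderate positive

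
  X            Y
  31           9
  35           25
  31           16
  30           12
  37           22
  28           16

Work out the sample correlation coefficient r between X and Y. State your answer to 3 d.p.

0.718

n = 6, ΣX = 192, ΣY = 100, ΣX² = 6200, ΣY² = 1846, ΣXY = 3272
nΣXY − ΣXΣY = 19632 − 19200 = 432
nΣX² − (ΣX)² = 37200 − 36864 = 336; nΣY² − (ΣY)² = 11076 − 10000 = 1076
r = 432 / √(336 × 1076) = 432 / 601.2786 ≈ 0.718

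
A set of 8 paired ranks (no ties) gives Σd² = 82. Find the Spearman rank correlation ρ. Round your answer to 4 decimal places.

ρ = 1 − 6Σd² / [n(n²−1)] = 1 − 6×82 / (8×63)
  = 1 − 492/504 = 1 − 0.97619 ≈ 0.0238

0.0238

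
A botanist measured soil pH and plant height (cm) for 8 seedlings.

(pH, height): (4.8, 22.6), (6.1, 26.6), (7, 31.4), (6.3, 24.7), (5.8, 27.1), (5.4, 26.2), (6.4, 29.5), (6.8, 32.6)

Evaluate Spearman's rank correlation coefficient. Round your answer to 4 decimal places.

0.8095

Rank pH: 1, 4, 8, 5, 3, 2, 6, 7
Rank height: 1, 4, 7, 2, 5, 3, 6, 8
d = rank(pH) − rank(height): 0, 0, 1, 3, -2, -1, 0, -1; Σd² = 16
ρ = 1 − 6Σd² / [n(n²−1)] = 1 − 6×16 / (8×63) = 1 − 96/504 ≈ 0.8095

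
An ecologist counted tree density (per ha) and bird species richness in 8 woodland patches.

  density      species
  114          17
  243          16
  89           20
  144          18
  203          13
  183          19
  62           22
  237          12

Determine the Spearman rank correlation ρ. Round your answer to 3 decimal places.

Rank density: 3, 8, 2, 4, 6, 5, 1, 7
Rank species: 4, 3, 7, 5, 2, 6, 8, 1
d = rank(density) − rank(species): -1, 5, -5, -1, 4, -1, -7, 6; Σd² = 154
ρ = 1 − 6Σd² / [n(n²−1)] = 1 − 6×154 / (8×63) = 1 − 924/504 ≈ -0.833

-0.833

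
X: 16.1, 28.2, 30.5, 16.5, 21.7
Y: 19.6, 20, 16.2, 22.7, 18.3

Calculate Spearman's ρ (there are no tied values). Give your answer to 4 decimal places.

Rank X: 1, 4, 5, 2, 3
Rank Y: 3, 4, 1, 5, 2
d = rank(X) − rank(Y): -2, 0, 4, -3, 1; Σd² = 30
ρ = 1 − 6Σd² / [n(n²−1)] = 1 − 6×30 / (5×24) = 1 − 180/120 ≈ -0.5000

-0.5000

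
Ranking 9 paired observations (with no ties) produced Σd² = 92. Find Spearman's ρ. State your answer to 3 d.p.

ρ = 1 − 6Σd² / [n(n²−1)] = 1 − 6×92 / (9×80)
  = 1 − 552/720 = 1 − 0.7667 ≈ 0.233

0.233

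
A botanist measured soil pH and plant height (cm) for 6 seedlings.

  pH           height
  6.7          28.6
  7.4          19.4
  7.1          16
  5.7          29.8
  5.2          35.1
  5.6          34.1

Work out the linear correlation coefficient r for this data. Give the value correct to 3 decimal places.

-0.910

n = 6, Σx = 37.7, Σy = 163, Σx² = 240.95, Σy² = 4733.18, Σxy = 992.12
nΣxy − ΣxΣy = 5952.72 − 6145.1 = -192.38
nΣx² − (Σx)² = 1445.7 − 1421.29 = 24.41; nΣy² − (Σy)² = 28399.08 − 26569 = 1830.08
r = -192.38 / √(24.41 × 1830.08) = -192.38 / 211.3581 ≈ -0.910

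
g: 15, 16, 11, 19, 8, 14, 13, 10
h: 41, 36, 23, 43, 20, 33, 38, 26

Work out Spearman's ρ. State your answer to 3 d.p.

0.857

Rank g: 6, 7, 3, 8, 1, 5, 4, 2
Rank h: 7, 5, 2, 8, 1, 4, 6, 3
d = rank(g) − rank(h): -1, 2, 1, 0, 0, 1, -2, -1; Σd² = 12
ρ = 1 − 6Σd² / [n(n²−1)] = 1 − 6×12 / (8×63) = 1 − 72/504 ≈ 0.857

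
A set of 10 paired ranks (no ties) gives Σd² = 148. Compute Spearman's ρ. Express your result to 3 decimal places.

ρ = 1 − 6Σd² / [n(n²−1)] = 1 − 6×148 / (10×99)
  = 1 − 888/990 = 1 − 0.8970 ≈ 0.103

0.103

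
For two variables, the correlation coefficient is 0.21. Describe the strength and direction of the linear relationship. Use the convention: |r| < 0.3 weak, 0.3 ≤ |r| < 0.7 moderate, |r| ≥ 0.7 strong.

weak positive

r = 0.21 > 0 so the relationship is positive.
|r| = 0.21, which falls in the weak range.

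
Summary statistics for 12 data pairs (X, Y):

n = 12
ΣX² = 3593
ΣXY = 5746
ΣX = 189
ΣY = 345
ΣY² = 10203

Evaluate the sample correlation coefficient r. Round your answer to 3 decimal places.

0.746

r = (nΣXY − ΣXΣY) / √[(nΣX² − (ΣX)²)(nΣY² − (ΣY)²)]
Numerator: 12×5746 − 189×345 = 3747
Denominator: √[(43116 − 35721)(122436 − 119025)] = √[7395 × 3411] = 5022.3844
r = 3747 / 5022.3844 ≈ 0.746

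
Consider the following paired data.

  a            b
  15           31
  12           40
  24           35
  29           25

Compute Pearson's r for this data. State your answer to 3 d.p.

-0.734

n = 4, Σa = 80, Σb = 131, Σa² = 1786, Σb² = 4411, Σab = 2510
nΣab − ΣaΣb = 10040 − 10480 = -440
nΣa² − (Σa)² = 7144 − 6400 = 744; nΣb² − (Σb)² = 17644 − 17161 = 483
r = -440 / √(744 × 483) = -440 / 599.4598 ≈ -0.734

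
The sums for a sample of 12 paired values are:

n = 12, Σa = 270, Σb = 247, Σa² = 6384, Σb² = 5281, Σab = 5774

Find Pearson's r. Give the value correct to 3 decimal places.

r = (nΣab − ΣaΣb) / √[(nΣa² − (Σa)²)(nΣb² − (Σb)²)]
Numerator: 12×5774 − 270×247 = 2598
Denominator: √[(76608 − 72900)(63372 − 61009)] = √[3708 × 2363] = 2960.0682
r = 2598 / 2960.0682 ≈ 0.878

0.878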